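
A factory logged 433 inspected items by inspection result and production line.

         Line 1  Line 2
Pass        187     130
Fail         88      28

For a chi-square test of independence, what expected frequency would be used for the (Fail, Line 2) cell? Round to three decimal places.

42.328

Row total (Fail) = 116; column total (Line 2) = 158; grand total N = 433.
Expected count = (row total × column total) / N = 116 × 158 / 433 = 42.328.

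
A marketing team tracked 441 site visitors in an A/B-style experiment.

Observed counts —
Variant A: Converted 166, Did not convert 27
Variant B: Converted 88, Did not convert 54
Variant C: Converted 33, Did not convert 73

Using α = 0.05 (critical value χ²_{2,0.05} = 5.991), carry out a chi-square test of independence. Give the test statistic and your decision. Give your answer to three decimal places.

Row totals: 193, 142, 106. Column totals: 287, 154. Grand total N = 441.
Expected counts (row total × column total / N):
  Variant A, Converted: 193×287/441 = 125.6032
  Variant A, Did not convert: 193×154/441 = 67.3968
  Variant B, Converted: 142×287/441 = 92.4127
  Variant B, Did not convert: 142×154/441 = 49.5873
  Variant C, Converted: 106×287/441 = 68.9841
  Variant C, Did not convert: 106×154/441 = 37.0159
Contributions (O − E)²/E:
  (166 − 125.6032)²/125.6032 = 12.9925
  (27 − 67.3968)²/67.3968 = 24.2133
  (88 − 92.4127)²/92.4127 = 0.2107
  (54 − 49.5873)²/49.5873 = 0.3927
  (33 − 68.9841)²/68.9841 = 18.7703
  (73 − 37.0159)²/37.0159 = 34.9811
χ² = 12.9925 + 24.2133 + 0.2107 + 0.3927 + 18.7703 + 34.9811 = 91.561
df = (3−1)(2−1) = 2. Since 91.561 > 5.991, reject the null hypothesis of independence at α = 0.05.

91.561; reject H₀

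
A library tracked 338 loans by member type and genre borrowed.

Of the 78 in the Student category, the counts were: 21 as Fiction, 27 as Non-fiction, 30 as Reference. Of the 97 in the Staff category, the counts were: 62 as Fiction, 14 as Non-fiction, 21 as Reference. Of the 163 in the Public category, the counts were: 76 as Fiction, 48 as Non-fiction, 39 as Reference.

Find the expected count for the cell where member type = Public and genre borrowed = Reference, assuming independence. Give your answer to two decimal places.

Row total (Public) = 163; column total (Reference) = 90; grand total N = 338.
Expected count = (row total × column total) / N = 163 × 90 / 338 = 43.40.

43.40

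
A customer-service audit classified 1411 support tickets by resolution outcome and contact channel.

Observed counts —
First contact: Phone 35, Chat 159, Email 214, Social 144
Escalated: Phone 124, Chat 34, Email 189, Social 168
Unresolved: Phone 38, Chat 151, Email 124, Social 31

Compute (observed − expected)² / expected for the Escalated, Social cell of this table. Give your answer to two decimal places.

Row total (Escalated) = 515; column total (Social) = 343; N = 1411.
Expected count E = 515 × 343 / 1411 = 125.191.
Contribution = (O − E)²/E = (168 − 125.191)² / 125.191 = 14.64.

14.64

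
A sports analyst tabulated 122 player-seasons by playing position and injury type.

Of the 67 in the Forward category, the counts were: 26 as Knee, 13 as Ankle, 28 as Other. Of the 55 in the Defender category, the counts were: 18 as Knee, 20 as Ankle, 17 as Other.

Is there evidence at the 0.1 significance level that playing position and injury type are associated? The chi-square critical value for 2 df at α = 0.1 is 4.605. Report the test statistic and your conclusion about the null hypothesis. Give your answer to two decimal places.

Row totals: 67, 55. Column totals: 44, 33, 45. Grand total N = 122.
Expected counts (row total × column total / N):
  Forward, Knee: 67×44/122 = 24.164
  Forward, Ankle: 67×33/122 = 18.123
  Forward, Other: 67×45/122 = 24.713
  Defender, Knee: 55×44/122 = 19.836
  Defender, Ankle: 55×33/122 = 14.877
  Defender, Other: 55×45/122 = 20.287
Contributions (O − E)²/E:
  (26 − 24.164)²/24.164 = 0.1395
  (13 − 18.123)²/18.123 = 1.4482
  (28 − 24.713)²/24.713 = 0.4372
  (18 − 19.836)²/19.836 = 0.1699
  (20 − 14.877)²/14.877 = 1.7641
  (17 − 20.287)²/20.287 = 0.5326
χ² = 0.1395 + 1.4482 + 0.4372 + 0.1699 + 1.7641 + 0.5326 = 4.49
df = (2−1)(3−1) = 2. Since 4.49 < 4.605, fail to reject the null hypothesis of independence at α = 0.1.

4.49; fail to reject H₀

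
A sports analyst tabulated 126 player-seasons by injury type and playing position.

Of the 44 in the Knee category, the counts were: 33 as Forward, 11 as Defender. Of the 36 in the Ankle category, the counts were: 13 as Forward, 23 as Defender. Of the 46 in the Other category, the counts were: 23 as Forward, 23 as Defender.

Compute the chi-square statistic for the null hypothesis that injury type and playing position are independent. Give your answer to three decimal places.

Row totals: 44, 36, 46. Column totals: 69, 57. Grand total N = 126.
Expected counts (row total × column total / N):
  Knee, Forward: 44×69/126 = 24.0952
  Knee, Defender: 44×57/126 = 19.9048
  Ankle, Forward: 36×69/126 = 19.7143
  Ankle, Defender: 36×57/126 = 16.2857
  Other, Forward: 46×69/126 = 25.1905
  Other, Defender: 46×57/126 = 20.8095
Contributions (O − E)²/E:
  (33 − 24.0952)²/24.0952 = 3.2909
  (11 − 19.9048)²/19.9048 = 3.9837
  (13 − 19.7143)²/19.7143 = 2.2868
  (23 − 16.2857)²/16.2857 = 2.7682
  (23 − 25.1905)²/25.1905 = 0.1905
  (23 − 20.8095)²/20.8095 = 0.2306
χ² = 3.2909 + 3.9837 + 2.2868 + 2.7682 + 0.1905 + 0.2306 = 12.751

12.751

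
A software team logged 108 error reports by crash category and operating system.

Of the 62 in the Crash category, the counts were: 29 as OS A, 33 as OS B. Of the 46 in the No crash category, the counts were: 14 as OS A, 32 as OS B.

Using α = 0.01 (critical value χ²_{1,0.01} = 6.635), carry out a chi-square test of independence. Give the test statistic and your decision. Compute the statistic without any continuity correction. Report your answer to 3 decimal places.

Row totals: 62, 46. Column totals: 43, 65. Grand total N = 108.
Expected counts (row total × column total / N):
  Crash, OS A: 62×43/108 = 24.6852
  Crash, OS B: 62×65/108 = 37.3148
  No crash, OS A: 46×43/108 = 18.3148
  No crash, OS B: 46×65/108 = 27.6852
Contributions (O − E)²/E:
  (29 − 24.6852)²/24.6852 = 0.7542
  (33 − 37.3148)²/37.3148 = 0.4989
  (14 − 18.3148)²/18.3148 = 1.0165
  (32 − 27.6852)²/27.6852 = 0.6725
χ² = 0.7542 + 0.4989 + 1.0165 + 0.6725 = 2.942
df = (2−1)(2−1) = 1. Since 2.942 < 6.635, fail to reject the null hypothesis of independence at α = 0.01.

2.942; fail to reject H₀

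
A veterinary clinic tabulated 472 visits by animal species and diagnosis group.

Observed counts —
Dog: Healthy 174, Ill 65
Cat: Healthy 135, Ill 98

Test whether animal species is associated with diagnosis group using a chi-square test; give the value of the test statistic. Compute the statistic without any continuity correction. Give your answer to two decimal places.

Row totals: 239, 233. Column totals: 309, 163. Grand total N = 472.
Expected counts (row total × column total / N):
  Dog, Healthy: 239×309/472 = 156.464
  Dog, Ill: 239×163/472 = 82.536
  Cat, Healthy: 233×309/472 = 152.536
  Cat, Ill: 233×163/472 = 80.464
Contributions (O − E)²/E:
  (174 − 156.464)²/156.464 = 1.9654
  (65 − 82.536)²/82.536 = 3.7258
  (135 − 152.536)²/152.536 = 2.0160
  (98 − 80.464)²/80.464 = 3.8217
χ² = 1.9654 + 3.7258 + 2.0160 + 3.8217 = 11.53

11.53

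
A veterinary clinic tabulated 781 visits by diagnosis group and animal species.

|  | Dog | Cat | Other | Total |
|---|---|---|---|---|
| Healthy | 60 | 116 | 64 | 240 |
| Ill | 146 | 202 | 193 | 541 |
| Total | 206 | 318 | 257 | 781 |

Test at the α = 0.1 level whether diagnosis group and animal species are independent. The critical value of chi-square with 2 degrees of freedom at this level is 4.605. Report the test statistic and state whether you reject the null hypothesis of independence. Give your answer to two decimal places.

Grand total N = 781.
Expected counts (row total × column total / N):
  Healthy, Dog: 240×206/781 = 63.303
  Healthy, Cat: 240×318/781 = 97.721
  Healthy, Other: 240×257/781 = 78.976
  Ill, Dog: 541×206/781 = 142.697
  Ill, Cat: 541×318/781 = 220.279
  Ill, Other: 541×257/781 = 178.024
Contributions (O − E)²/E:
  (60 − 63.303)²/63.303 = 0.1723
  (116 − 97.721)²/97.721 = 3.4191
  (64 − 78.976)²/78.976 = 2.8399
  (146 − 142.697)²/142.697 = 0.0765
  (202 − 220.279)²/220.279 = 1.5168
  (193 − 178.024)²/178.024 = 1.2598
χ² = 0.1723 + 3.4191 + 2.8399 + 0.0765 + 1.5168 + 1.2598 = 9.28
df = (2−1)(3−1) = 2. Since 9.28 > 4.605, reject the null hypothesis of independence at α = 0.1.

9.28; reject H₀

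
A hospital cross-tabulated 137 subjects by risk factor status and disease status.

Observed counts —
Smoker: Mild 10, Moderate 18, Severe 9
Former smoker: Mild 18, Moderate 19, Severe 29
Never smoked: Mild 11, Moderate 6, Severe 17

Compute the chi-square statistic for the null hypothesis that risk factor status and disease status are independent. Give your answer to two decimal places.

9.31

Row totals: 37, 66, 34. Column totals: 39, 43, 55. Grand total N = 137.
Expected counts (row total × column total / N):
  Smoker, Mild: 37×39/137 = 10.5328
  Smoker, Moderate: 37×43/137 = 11.6131
  Smoker, Severe: 37×55/137 = 14.8540
  Former smoker, Mild: 66×39/137 = 18.7883
  Former smoker, Moderate: 66×43/137 = 20.7153
  Former smoker, Severe: 66×55/137 = 26.4964
  Never smoked, Mild: 34×39/137 = 9.6788
  Never smoked, Moderate: 34×43/137 = 10.6715
  Never smoked, Severe: 34×55/137 = 13.6496
Contributions (O − E)²/E:
  (10 − 10.5328)²/10.5328 = 0.0270
  (18 − 11.6131)²/11.6131 = 3.5126
  (9 − 14.8540)²/14.8540 = 2.3071
  (18 − 18.7883)²/18.7883 = 0.0331
  (19 − 20.7153)²/20.7153 = 0.1420
  (29 − 26.4964)²/26.4964 = 0.2366
  (11 − 9.6788)²/9.6788 = 0.1803
  (6 − 10.6715)²/10.6715 = 2.0450
  (17 − 13.6496)²/13.6496 = 0.8224
χ² = 0.0270 + 3.5126 + 2.3071 + 0.0331 + 0.1420 + 0.2366 + 0.1803 + 2.0450 + 0.8224 = 9.31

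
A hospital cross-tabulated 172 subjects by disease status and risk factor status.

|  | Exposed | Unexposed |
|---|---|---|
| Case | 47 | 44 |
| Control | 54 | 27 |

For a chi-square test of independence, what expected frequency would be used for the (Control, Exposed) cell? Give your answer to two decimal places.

Row total (Control) = 81; column total (Exposed) = 101; grand total N = 172.
Expected count = (row total × column total) / N = 81 × 101 / 172 = 47.56.

47.56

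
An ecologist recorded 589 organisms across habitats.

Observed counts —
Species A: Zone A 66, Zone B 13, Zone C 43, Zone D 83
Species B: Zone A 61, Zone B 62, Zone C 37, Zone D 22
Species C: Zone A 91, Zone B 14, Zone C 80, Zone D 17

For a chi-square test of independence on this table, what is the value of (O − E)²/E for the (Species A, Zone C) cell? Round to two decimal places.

2.89

Row total (Species A) = 205; column total (Zone C) = 160; N = 589.
Expected count E = 205 × 160 / 589 = 55.6876.
Contribution = (O − E)²/E = (43 − 55.6876)² / 55.6876 = 2.89.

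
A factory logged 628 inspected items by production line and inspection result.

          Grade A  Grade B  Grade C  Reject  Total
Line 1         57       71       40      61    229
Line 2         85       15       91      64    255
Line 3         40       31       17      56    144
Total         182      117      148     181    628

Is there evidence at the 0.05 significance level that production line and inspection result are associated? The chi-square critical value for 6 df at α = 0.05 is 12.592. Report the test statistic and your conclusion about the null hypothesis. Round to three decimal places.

79.403; reject H₀

Grand total N = 628.
Expected counts (row total × column total / N):
  Line 1, Grade A: 229×182/628 = 66.3662
  Line 1, Grade B: 229×117/628 = 42.6640
  Line 1, Grade C: 229×148/628 = 53.9682
  Line 1, Reject: 229×181/628 = 66.0016
  Line 2, Grade A: 255×182/628 = 73.9013
  Line 2, Grade B: 255×117/628 = 47.5080
  Line 2, Grade C: 255×148/628 = 60.0955
  Line 2, Reject: 255×181/628 = 73.4952
  Line 3, Grade A: 144×182/628 = 41.7325
  Line 3, Grade B: 144×117/628 = 26.8280
  Line 3, Grade C: 144×148/628 = 33.9363
  Line 3, Reject: 144×181/628 = 41.5032
Contributions (O − E)²/E:
  (57 − 66.3662)²/66.3662 = 1.3218
  (71 − 42.6640)²/42.6640 = 18.8198
  (40 − 53.9682)²/53.9682 = 3.6153
  (61 − 66.0016)²/66.0016 = 0.3790
  (85 − 73.9013)²/73.9013 = 1.6668
  (15 − 47.5080)²/47.5080 = 22.2440
  (91 − 60.0955)²/60.0955 = 15.8928
  (64 − 73.4952)²/73.4952 = 1.2267
  (40 − 41.7325)²/41.7325 = 0.0719
  (31 − 26.8280)²/26.8280 = 0.6488
  (17 − 33.9363)²/33.9363 = 8.4523
  (56 − 41.5032)²/41.5032 = 5.0636
χ² = 1.3218 + 18.8198 + 3.6153 + 0.3790 + 1.6668 + 22.2440 + 15.8928 + 1.2267 + 0.0719 + 0.6488 + 8.4523 + 5.0636 = 79.403
df = (3−1)(4−1) = 6. Since 79.403 > 12.592, reject the null hypothesis of independence at α = 0.05.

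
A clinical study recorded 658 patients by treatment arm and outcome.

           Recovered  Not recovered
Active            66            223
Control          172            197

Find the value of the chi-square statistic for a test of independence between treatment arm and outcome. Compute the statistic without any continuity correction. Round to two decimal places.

Row totals: 289, 369. Column totals: 238, 420. Grand total N = 658.
Expected counts (row total × column total / N):
  Active, Recovered: 289×238/658 = 104.532
  Active, Not recovered: 289×420/658 = 184.468
  Control, Recovered: 369×238/658 = 133.468
  Control, Not recovered: 369×420/658 = 235.532
Contributions (O − E)²/E:
  (66 − 104.532)²/104.532 = 14.2034
  (223 − 184.468)²/184.468 = 8.0486
  (172 − 133.468)²/133.468 = 11.1241
  (197 − 235.532)²/235.532 = 6.3037
χ² = 14.2034 + 8.0486 + 11.1241 + 6.3037 = 39.68

39.68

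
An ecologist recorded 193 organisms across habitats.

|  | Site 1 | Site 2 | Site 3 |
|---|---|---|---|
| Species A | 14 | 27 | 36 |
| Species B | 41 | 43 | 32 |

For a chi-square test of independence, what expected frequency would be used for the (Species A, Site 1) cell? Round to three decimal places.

Row total (Species A) = 77; column total (Site 1) = 55; grand total N = 193.
Expected count = (row total × column total) / N = 77 × 55 / 193 = 21.943.

21.943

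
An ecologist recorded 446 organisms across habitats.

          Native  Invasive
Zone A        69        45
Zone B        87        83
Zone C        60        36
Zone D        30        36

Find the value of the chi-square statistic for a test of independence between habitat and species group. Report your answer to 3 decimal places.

Row totals: 114, 170, 96, 66. Column totals: 246, 200. Grand total N = 446.
Expected counts (row total × column total / N):
  Zone A, Native: 114×246/446 = 62.8789
  Zone A, Invasive: 114×200/446 = 51.1211
  Zone B, Native: 170×246/446 = 93.7668
  Zone B, Invasive: 170×200/446 = 76.2332
  Zone C, Native: 96×246/446 = 52.9507
  Zone C, Invasive: 96×200/446 = 43.0493
  Zone D, Native: 66×246/446 = 36.4036
  Zone D, Invasive: 66×200/446 = 29.5964
Contributions (O − E)²/E:
  (69 − 62.8789)²/62.8789 = 0.5959
  (45 − 51.1211)²/51.1211 = 0.7329
  (87 − 93.7668)²/93.7668 = 0.4883
  (83 − 76.2332)²/76.2332 = 0.6007
  (60 − 52.9507)²/52.9507 = 0.9385
  (36 − 43.0493)²/43.0493 = 1.1543
  (30 − 36.4036)²/36.4036 = 1.1264
  (36 − 29.5964)²/29.5964 = 1.3855
χ² = 0.5959 + 0.7329 + 0.4883 + 0.6007 + 0.9385 + 1.1543 + 1.1264 + 1.3855 = 7.023

7.023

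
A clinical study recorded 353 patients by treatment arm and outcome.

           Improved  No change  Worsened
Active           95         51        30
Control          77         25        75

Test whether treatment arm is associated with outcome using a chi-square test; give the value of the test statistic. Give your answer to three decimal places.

Row totals: 176, 177. Column totals: 172, 76, 105. Grand total N = 353.
Expected counts (row total × column total / N):
  Active, Improved: 176×172/353 = 85.7564
  Active, No change: 176×76/353 = 37.8924
  Active, Worsened: 176×105/353 = 52.3513
  Control, Improved: 177×172/353 = 86.2436
  Control, No change: 177×76/353 = 38.1076
  Control, Worsened: 177×105/353 = 52.6487
Contributions (O − E)²/E:
  (95 − 85.7564)²/85.7564 = 0.9964
  (51 − 37.8924)²/37.8924 = 4.5341
  (30 − 52.3513)²/52.3513 = 9.5429
  (77 − 86.2436)²/86.2436 = 0.9907
  (25 − 38.1076)²/38.1076 = 4.5085
  (75 − 52.6487)²/52.6487 = 9.4889
χ² = 0.9964 + 4.5341 + 9.5429 + 0.9907 + 4.5085 + 9.4889 = 30.062

30.062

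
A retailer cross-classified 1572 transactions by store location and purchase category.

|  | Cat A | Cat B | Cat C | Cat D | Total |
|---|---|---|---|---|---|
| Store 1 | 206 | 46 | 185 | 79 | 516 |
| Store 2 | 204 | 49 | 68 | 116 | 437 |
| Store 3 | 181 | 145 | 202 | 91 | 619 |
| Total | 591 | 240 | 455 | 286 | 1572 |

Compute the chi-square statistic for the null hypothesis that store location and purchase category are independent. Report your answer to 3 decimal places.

128.881

Grand total N = 1572.
Expected counts (row total × column total / N):
  Store 1, Cat A: 516×591/1572 = 193.9924
  Store 1, Cat B: 516×240/1572 = 78.7786
  Store 1, Cat C: 516×455/1572 = 149.3511
  Store 1, Cat D: 516×286/1572 = 93.8779
  Store 2, Cat A: 437×591/1572 = 164.2920
  Store 2, Cat B: 437×240/1572 = 66.7176
  Store 2, Cat C: 437×455/1572 = 126.4854
  Store 2, Cat D: 437×286/1572 = 79.5051
  Store 3, Cat A: 619×591/1572 = 232.7156
  Store 3, Cat B: 619×240/1572 = 94.5038
  Store 3, Cat C: 619×455/1572 = 179.1635
  Store 3, Cat D: 619×286/1572 = 112.6170
Contributions (O − E)²/E:
  (206 − 193.9924)²/193.9924 = 0.7432
  (46 − 78.7786)²/78.7786 = 13.6387
  (185 − 149.3511)²/149.3511 = 8.5091
  (79 − 93.8779)²/93.8779 = 2.3579
  (204 − 164.2920)²/164.2920 = 9.5971
  (49 − 66.7176)²/66.7176 = 4.7051
  (68 − 126.4854)²/126.4854 = 27.0430
  (116 − 79.5051)²/79.5051 = 16.7521
  (181 − 232.7156)²/232.7156 = 11.4926
  (145 − 94.5038)²/94.5038 = 26.9816
  (202 − 179.1635)²/179.1635 = 2.9108
  (91 − 112.6170)²/112.6170 = 4.1494
χ² = 0.7432 + 13.6387 + 8.5091 + 2.3579 + 9.5971 + 4.7051 + 27.0430 + 16.7521 + 11.4926 + 26.9816 + 2.9108 + 4.1494 = 128.881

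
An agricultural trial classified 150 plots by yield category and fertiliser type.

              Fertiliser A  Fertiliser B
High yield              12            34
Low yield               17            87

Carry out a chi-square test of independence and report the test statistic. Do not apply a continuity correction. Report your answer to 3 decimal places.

1.940

Row totals: 46, 104. Column totals: 29, 121. Grand total N = 150.
Expected counts (row total × column total / N):
  High yield, Fertiliser A: 46×29/150 = 8.8933
  High yield, Fertiliser B: 46×121/150 = 37.1067
  Low yield, Fertiliser A: 104×29/150 = 20.1067
  Low yield, Fertiliser B: 104×121/150 = 83.8933
Contributions (O − E)²/E:
  (12 − 8.8933)²/8.8933 = 1.0853
  (34 − 37.1067)²/37.1067 = 0.2601
  (17 − 20.1067)²/20.1067 = 0.4800
  (87 − 83.8933)²/83.8933 = 0.1150
χ² = 1.0853 + 0.2601 + 0.4800 + 0.1150 = 1.940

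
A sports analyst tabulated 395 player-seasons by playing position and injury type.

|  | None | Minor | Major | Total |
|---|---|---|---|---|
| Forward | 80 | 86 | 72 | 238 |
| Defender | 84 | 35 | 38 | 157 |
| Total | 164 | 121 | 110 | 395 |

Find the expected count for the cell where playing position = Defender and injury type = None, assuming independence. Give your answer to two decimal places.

65.18

Row total (Defender) = 157; column total (None) = 164; grand total N = 395.
Expected count = (row total × column total) / N = 157 × 164 / 395 = 65.18.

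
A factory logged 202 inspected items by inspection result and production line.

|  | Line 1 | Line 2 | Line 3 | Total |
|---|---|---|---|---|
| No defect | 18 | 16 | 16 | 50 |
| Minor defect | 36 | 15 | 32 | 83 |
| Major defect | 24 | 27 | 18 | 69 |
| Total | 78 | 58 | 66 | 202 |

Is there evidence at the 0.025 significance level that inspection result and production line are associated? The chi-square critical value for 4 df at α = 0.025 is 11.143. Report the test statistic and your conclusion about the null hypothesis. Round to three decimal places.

Grand total N = 202.
Expected counts (row total × column total / N):
  No defect, Line 1: 50×78/202 = 19.3069
  No defect, Line 2: 50×58/202 = 14.3564
  No defect, Line 3: 50×66/202 = 16.3366
  Minor defect, Line 1: 83×78/202 = 32.0495
  Minor defect, Line 2: 83×58/202 = 23.8317
  Minor defect, Line 3: 83×66/202 = 27.1188
  Major defect, Line 1: 69×78/202 = 26.6436
  Major defect, Line 2: 69×58/202 = 19.8119
  Major defect, Line 3: 69×66/202 = 22.5446
Contributions (O − E)²/E:
  (18 − 19.3069)²/19.3069 = 0.0885
  (16 − 14.3564)²/14.3564 = 0.1882
  (16 − 16.3366)²/16.3366 = 0.0069
  (36 − 32.0495)²/32.0495 = 0.4869
  (15 − 23.8317)²/23.8317 = 3.2729
  (32 − 27.1188)²/27.1188 = 0.8786
  (24 − 26.6436)²/26.6436 = 0.2623
  (27 − 19.8119)²/19.8119 = 2.6080
  (18 − 22.5446)²/22.5446 = 0.9161
χ² = 0.0885 + 0.1882 + 0.0069 + 0.4869 + 3.2729 + 0.8786 + 0.2623 + 2.6080 + 0.9161 = 8.708
df = (3−1)(3−1) = 4. Since 8.708 < 11.143, fail to reject the null hypothesis of independence at α = 0.025.

8.708; fail to reject H₀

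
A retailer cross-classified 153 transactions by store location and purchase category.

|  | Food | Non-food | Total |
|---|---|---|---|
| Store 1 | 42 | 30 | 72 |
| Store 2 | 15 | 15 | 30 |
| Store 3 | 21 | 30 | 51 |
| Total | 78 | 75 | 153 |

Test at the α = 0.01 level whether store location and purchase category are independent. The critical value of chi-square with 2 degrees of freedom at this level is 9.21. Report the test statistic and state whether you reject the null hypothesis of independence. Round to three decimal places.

Grand total N = 153.
Expected counts (row total × column total / N):
  Store 1, Food: 72×78/153 = 36.7059
  Store 1, Non-food: 72×75/153 = 35.2941
  Store 2, Food: 30×78/153 = 15.2941
  Store 2, Non-food: 30×75/153 = 14.7059
  Store 3, Food: 51×78/153 = 26.0000
  Store 3, Non-food: 51×75/153 = 25.0000
Contributions (O − E)²/E:
  (42 − 36.7059)²/36.7059 = 0.7636
  (30 − 35.2941)²/35.2941 = 0.7941
  (15 − 15.2941)²/15.2941 = 0.0057
  (15 − 14.7059)²/14.7059 = 0.0059
  (21 − 26.0000)²/26.0000 = 0.9615
  (30 − 25.0000)²/25.0000 = 1.0000
χ² = 0.7636 + 0.7941 + 0.0057 + 0.0059 + 0.9615 + 1.0000 = 3.531
df = (3−1)(2−1) = 2. Since 3.531 < 9.21, fail to reject the null hypothesis of independence at α = 0.01.

3.531; fail to reject H₀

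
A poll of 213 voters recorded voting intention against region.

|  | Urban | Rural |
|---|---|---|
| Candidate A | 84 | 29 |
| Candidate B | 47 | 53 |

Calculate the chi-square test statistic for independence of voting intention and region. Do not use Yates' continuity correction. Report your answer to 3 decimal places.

16.744

Row totals: 113, 100. Column totals: 131, 82. Grand total N = 213.
Expected counts (row total × column total / N):
  Candidate A, Urban: 113×131/213 = 69.4977
  Candidate A, Rural: 113×82/213 = 43.5023
  Candidate B, Urban: 100×131/213 = 61.5023
  Candidate B, Rural: 100×82/213 = 38.4977
Contributions (O − E)²/E:
  (84 − 69.4977)²/69.4977 = 3.0262
  (29 − 43.5023)²/43.5023 = 4.8346
  (47 − 61.5023)²/61.5023 = 3.4197
  (53 − 38.4977)²/38.4977 = 5.4631
χ² = 3.0262 + 4.8346 + 3.4197 + 5.4631 = 16.744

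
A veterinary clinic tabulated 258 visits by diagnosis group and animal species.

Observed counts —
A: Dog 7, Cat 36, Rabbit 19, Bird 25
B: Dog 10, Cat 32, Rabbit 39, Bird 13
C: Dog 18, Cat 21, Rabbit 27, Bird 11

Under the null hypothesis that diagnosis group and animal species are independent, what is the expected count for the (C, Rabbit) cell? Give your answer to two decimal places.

Row total (C) = 77; column total (Rabbit) = 85; grand total N = 258.
Expected count = (row total × column total) / N = 77 × 85 / 258 = 25.37.

25.37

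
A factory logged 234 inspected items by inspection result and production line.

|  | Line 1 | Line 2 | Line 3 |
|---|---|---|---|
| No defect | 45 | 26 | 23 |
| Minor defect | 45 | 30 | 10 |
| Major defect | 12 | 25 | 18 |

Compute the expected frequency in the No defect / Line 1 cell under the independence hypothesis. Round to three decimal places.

40.974

Row total (No defect) = 94; column total (Line 1) = 102; grand total N = 234.
Expected count = (row total × column total) / N = 94 × 102 / 234 = 40.974.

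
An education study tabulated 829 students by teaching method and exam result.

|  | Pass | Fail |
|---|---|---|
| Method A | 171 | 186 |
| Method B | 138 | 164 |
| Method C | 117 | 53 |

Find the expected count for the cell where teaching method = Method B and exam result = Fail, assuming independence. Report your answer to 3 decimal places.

Row total (Method B) = 302; column total (Fail) = 403; grand total N = 829.
Expected count = (row total × column total) / N = 302 × 403 / 829 = 146.811.

146.811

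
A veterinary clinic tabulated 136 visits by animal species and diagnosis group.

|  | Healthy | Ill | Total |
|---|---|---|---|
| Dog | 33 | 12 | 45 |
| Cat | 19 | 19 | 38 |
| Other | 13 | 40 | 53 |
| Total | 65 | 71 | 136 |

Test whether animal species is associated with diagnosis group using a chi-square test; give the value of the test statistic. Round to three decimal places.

23.335

Grand total N = 136.
Expected counts (row total × column total / N):
  Dog, Healthy: 45×65/136 = 21.5074
  Dog, Ill: 45×71/136 = 23.4926
  Cat, Healthy: 38×65/136 = 18.1618
  Cat, Ill: 38×71/136 = 19.8382
  Other, Healthy: 53×65/136 = 25.3309
  Other, Ill: 53×71/136 = 27.6691
Contributions (O − E)²/E:
  (33 − 21.5074)²/21.5074 = 6.1411
  (12 − 23.4926)²/23.4926 = 5.6222
  (19 − 18.1618)²/18.1618 = 0.0387
  (19 − 19.8382)²/19.8382 = 0.0354
  (13 − 25.3309)²/25.3309 = 6.0026
  (40 − 27.6691)²/27.6691 = 5.4953
χ² = 6.1411 + 5.6222 + 0.0387 + 0.0354 + 6.0026 + 5.4953 = 23.335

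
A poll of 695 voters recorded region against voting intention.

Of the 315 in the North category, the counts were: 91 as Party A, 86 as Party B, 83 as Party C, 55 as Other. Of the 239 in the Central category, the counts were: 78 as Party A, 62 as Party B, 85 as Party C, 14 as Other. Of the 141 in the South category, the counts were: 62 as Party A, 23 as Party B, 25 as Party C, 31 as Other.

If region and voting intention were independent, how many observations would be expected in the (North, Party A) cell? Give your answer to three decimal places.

Row total (North) = 315; column total (Party A) = 231; grand total N = 695.
Expected count = (row total × column total) / N = 315 × 231 / 695 = 104.698.

104.698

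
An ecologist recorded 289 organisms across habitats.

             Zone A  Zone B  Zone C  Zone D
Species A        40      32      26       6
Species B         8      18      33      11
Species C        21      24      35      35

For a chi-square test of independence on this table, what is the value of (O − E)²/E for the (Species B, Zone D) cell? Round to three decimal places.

0.202

Row total (Species B) = 70; column total (Zone D) = 52; N = 289.
Expected count E = 70 × 52 / 289 = 12.59516.
Contribution = (O − E)²/E = (11 − 12.59516)² / 12.59516 = 0.202.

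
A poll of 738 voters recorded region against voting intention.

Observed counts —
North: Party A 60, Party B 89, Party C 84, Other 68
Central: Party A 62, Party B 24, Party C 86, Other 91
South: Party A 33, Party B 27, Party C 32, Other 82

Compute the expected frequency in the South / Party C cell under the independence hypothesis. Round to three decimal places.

47.626

Row total (South) = 174; column total (Party C) = 202; grand total N = 738.
Expected count = (row total × column total) / N = 174 × 202 / 738 = 47.626.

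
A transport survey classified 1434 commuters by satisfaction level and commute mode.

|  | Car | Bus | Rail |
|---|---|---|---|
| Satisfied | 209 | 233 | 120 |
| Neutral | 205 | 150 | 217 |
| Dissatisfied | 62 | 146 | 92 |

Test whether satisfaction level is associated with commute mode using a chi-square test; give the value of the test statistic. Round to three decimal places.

76.325

Row totals: 562, 572, 300. Column totals: 476, 529, 429. Grand total N = 1434.
Expected counts (row total × column total / N):
  Satisfied, Car: 562×476/1434 = 186.5495
  Satisfied, Bus: 562×529/1434 = 207.3208
  Satisfied, Rail: 562×429/1434 = 168.1297
  Neutral, Car: 572×476/1434 = 189.8689
  Neutral, Bus: 572×529/1434 = 211.0098
  Neutral, Rail: 572×429/1434 = 171.1213
  Dissatisfied, Car: 300×476/1434 = 99.5816
  Dissatisfied, Bus: 300×529/1434 = 110.6695
  Dissatisfied, Rail: 300×429/1434 = 89.7490
Contributions (O − E)²/E:
  (209 − 186.5495)²/186.5495 = 2.7018
  (233 − 207.3208)²/207.3208 = 3.1807
  (120 − 168.1297)²/168.1297 = 13.7779
  (205 − 189.8689)²/189.8689 = 1.2058
  (150 − 211.0098)²/211.0098 = 17.6399
  (217 − 171.1213)²/171.1213 = 12.3004
  (62 − 99.5816)²/99.5816 = 14.1831
  (146 − 110.6695)²/110.6695 = 11.2790
  (92 − 89.7490)²/89.7490 = 0.0565
χ² = 2.7018 + 3.1807 + 13.7779 + 1.2058 + 17.6399 + 12.3004 + 14.1831 + 11.2790 + 0.0565 = 76.325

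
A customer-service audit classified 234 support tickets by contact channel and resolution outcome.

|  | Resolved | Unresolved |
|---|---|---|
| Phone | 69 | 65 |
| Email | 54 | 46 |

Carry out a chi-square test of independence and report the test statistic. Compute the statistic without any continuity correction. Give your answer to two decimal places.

Row totals: 134, 100. Column totals: 123, 111. Grand total N = 234.
Expected counts (row total × column total / N):
  Phone, Resolved: 134×123/234 = 70.436
  Phone, Unresolved: 134×111/234 = 63.564
  Email, Resolved: 100×123/234 = 52.564
  Email, Unresolved: 100×111/234 = 47.436
Contributions (O − E)²/E:
  (69 − 70.436)²/70.436 = 0.0293
  (65 − 63.564)²/63.564 = 0.0324
  (54 − 52.564)²/52.564 = 0.0392
  (46 − 47.436)²/47.436 = 0.0435
χ² = 0.0293 + 0.0324 + 0.0392 + 0.0435 = 0.14

0.14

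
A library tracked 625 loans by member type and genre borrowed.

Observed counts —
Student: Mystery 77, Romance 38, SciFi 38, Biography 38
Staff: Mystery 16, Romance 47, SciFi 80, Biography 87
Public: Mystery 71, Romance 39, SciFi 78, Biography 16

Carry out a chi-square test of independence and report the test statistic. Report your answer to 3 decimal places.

Row totals: 191, 230, 204. Column totals: 164, 124, 196, 141. Grand total N = 625.
Expected counts (row total × column total / N):
  Student, Mystery: 191×164/625 = 50.1184
  Student, Romance: 191×124/625 = 37.8944
  Student, SciFi: 191×196/625 = 59.8976
  Student, Biography: 191×141/625 = 43.0896
  Staff, Mystery: 230×164/625 = 60.3520
  Staff, Romance: 230×124/625 = 45.6320
  Staff, SciFi: 230×196/625 = 72.1280
  Staff, Biography: 230×141/625 = 51.8880
  Public, Mystery: 204×164/625 = 53.5296
  Public, Romance: 204×124/625 = 40.4736
  Public, SciFi: 204×196/625 = 63.9744
  Public, Biography: 204×141/625 = 46.0224
Contributions (O − E)²/E:
  (77 − 50.1184)²/50.1184 = 14.4183
  (38 − 37.8944)²/37.8944 = 0.0003
  (38 − 59.8976)²/59.8976 = 8.0054
  (38 − 43.0896)²/43.0896 = 0.6012
  (16 − 60.3520)²/60.3520 = 32.5938
  (47 − 45.6320)²/45.6320 = 0.0410
  (80 − 72.1280)²/72.1280 = 0.8591
  (87 − 51.8880)²/51.8880 = 23.7599
  (71 − 53.5296)²/53.5296 = 5.7018
  (39 − 40.4736)²/40.4736 = 0.0537
  (78 − 63.9744)²/63.9744 = 3.0749
  (16 − 46.0224)²/46.0224 = 19.5849
χ² = 14.4183 + 0.0003 + 8.0054 + 0.6012 + 32.5938 + 0.0410 + 0.8591 + 23.7599 + 5.7018 + 0.0537 + 3.0749 + 19.5849 = 108.694

108.694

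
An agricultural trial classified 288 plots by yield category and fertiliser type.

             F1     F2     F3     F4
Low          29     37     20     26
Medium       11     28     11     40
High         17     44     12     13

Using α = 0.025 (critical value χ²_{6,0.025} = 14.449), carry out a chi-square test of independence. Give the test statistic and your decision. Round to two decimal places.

26.62; reject H₀

Row totals: 112, 90, 86. Column totals: 57, 109, 43, 79. Grand total N = 288.
Expected counts (row total × column total / N):
  Low, F1: 112×57/288 = 22.167
  Low, F2: 112×109/288 = 42.389
  Low, F3: 112×43/288 = 16.722
  Low, F4: 112×79/288 = 30.722
  Medium, F1: 90×57/288 = 17.812
  Medium, F2: 90×109/288 = 34.062
  Medium, F3: 90×43/288 = 13.438
  Medium, F4: 90×79/288 = 24.688
  High, F1: 86×57/288 = 17.021
  High, F2: 86×109/288 = 32.549
  High, F3: 86×43/288 = 12.840
  High, F4: 86×79/288 = 23.590
Contributions (O − E)²/E:
  (29 − 22.167)²/22.167 = 2.1063
  (37 − 42.389)²/42.389 = 0.6851
  (20 − 16.722)²/16.722 = 0.6426
  (26 − 30.722)²/30.722 = 0.7258
  (11 − 17.812)²/17.812 = 2.6052
  (28 − 34.062)²/34.062 = 1.0789
  (11 − 13.438)²/13.438 = 0.4423
  (40 − 24.688)²/24.688 = 9.4968
  (17 − 17.021)²/17.021 = 0.0000
  (44 − 32.549)²/32.549 = 4.0286
  (12 − 12.840)²/12.840 = 0.0550
  (13 − 23.590)²/23.590 = 4.7541
χ² = 2.1063 + 0.6851 + 0.6426 + 0.7258 + 2.6052 + 1.0789 + 0.4423 + 9.4968 + 0.0000 + 4.0286 + 0.0550 + 4.7541 = 26.62
df = (3−1)(4−1) = 6. Since 26.62 > 14.449, reject the null hypothesis of independence at α = 0.025.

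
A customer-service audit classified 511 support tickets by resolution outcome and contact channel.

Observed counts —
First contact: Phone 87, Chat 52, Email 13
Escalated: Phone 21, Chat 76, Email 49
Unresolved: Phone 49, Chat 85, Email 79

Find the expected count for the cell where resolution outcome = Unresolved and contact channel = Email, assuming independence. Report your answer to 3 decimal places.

58.773

Row total (Unresolved) = 213; column total (Email) = 141; grand total N = 511.
Expected count = (row total × column total) / N = 213 × 141 / 511 = 58.773.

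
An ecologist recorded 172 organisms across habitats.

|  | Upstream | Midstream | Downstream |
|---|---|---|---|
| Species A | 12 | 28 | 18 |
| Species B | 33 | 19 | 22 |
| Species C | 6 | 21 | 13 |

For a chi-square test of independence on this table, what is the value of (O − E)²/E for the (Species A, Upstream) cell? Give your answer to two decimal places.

Row total (Species A) = 58; column total (Upstream) = 51; N = 172.
Expected count E = 58 × 51 / 172 = 17.198.
Contribution = (O − E)²/E = (12 − 17.198)² / 17.198 = 1.57.

1.57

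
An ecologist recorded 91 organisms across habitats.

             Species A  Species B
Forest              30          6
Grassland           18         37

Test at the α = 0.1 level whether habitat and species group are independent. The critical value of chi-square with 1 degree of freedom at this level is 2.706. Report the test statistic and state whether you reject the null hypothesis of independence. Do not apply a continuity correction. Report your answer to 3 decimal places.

22.356; reject H₀

Row totals: 36, 55. Column totals: 48, 43. Grand total N = 91.
Expected counts (row total × column total / N):
  Forest, Species A: 36×48/91 = 18.98901
  Forest, Species B: 36×43/91 = 17.01099
  Grassland, Species A: 55×48/91 = 29.01099
  Grassland, Species B: 55×43/91 = 25.98901
Contributions (O − E)²/E:
  (30 − 18.98901)²/18.98901 = 6.3848
  (6 − 17.01099)²/17.01099 = 7.1273
  (18 − 29.01099)²/29.01099 = 4.1792
  (37 − 25.98901)²/25.98901 = 4.6651
χ² = 6.3848 + 7.1273 + 4.1792 + 4.6651 = 22.356
df = (2−1)(2−1) = 1. Since 22.356 > 2.706, reject the null hypothesis of independence at α = 0.1.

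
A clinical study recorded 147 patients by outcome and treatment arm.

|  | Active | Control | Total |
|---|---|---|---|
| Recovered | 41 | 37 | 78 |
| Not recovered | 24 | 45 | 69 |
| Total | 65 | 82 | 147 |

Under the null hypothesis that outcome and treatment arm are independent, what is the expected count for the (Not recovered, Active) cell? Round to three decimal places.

30.510

Row total (Not recovered) = 69; column total (Active) = 65; grand total N = 147.
Expected count = (row total × column total) / N = 69 × 65 / 147 = 30.510.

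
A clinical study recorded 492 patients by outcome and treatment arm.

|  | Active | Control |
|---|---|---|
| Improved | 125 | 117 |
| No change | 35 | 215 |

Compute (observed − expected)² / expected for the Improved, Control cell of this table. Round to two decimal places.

13.13

Row total (Improved) = 242; column total (Control) = 332; N = 492.
Expected count E = 242 × 332 / 492 = 163.301.
Contribution = (O − E)²/E = (117 − 163.301)² / 163.301 = 13.13.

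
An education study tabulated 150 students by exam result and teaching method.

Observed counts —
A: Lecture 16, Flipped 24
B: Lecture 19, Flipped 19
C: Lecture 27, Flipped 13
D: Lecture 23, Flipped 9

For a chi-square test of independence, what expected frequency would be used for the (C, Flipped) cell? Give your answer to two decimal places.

Row total (C) = 40; column total (Flipped) = 65; grand total N = 150.
Expected count = (row total × column total) / N = 40 × 65 / 150 = 17.33.

17.33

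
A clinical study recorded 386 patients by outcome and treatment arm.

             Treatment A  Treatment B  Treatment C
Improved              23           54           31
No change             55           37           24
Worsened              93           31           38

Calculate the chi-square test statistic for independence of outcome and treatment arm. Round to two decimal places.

Row totals: 108, 116, 162. Column totals: 171, 122, 93. Grand total N = 386.
Expected counts (row total × column total / N):
  Improved, Treatment A: 108×171/386 = 47.845
  Improved, Treatment B: 108×122/386 = 34.135
  Improved, Treatment C: 108×93/386 = 26.021
  No change, Treatment A: 116×171/386 = 51.389
  No change, Treatment B: 116×122/386 = 36.663
  No change, Treatment C: 116×93/386 = 27.948
  Worsened, Treatment A: 162×171/386 = 71.767
  Worsened, Treatment B: 162×122/386 = 51.202
  Worsened, Treatment C: 162×93/386 = 39.031
Contributions (O − E)²/E:
  (23 − 47.845)²/47.845 = 12.9015
  (54 − 34.135)²/34.135 = 11.5605
  (31 − 26.021)²/26.021 = 0.9527
  (55 − 51.389)²/51.389 = 0.2537
  (37 − 36.663)²/36.663 = 0.0031
  (24 − 27.948)²/27.948 = 0.5577
  (93 − 71.767)²/71.767 = 6.2820
  (31 − 51.202)²/51.202 = 7.9708
  (38 − 39.031)²/39.031 = 0.0272
χ² = 12.9015 + 11.5605 + 0.9527 + 0.2537 + 0.0031 + 0.5577 + 6.2820 + 7.9708 + 0.0272 = 40.51

40.51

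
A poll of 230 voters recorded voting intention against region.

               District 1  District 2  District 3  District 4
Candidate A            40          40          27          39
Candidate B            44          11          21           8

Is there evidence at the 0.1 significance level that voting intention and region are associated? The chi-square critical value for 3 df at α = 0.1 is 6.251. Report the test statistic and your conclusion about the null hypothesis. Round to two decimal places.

Row totals: 146, 84. Column totals: 84, 51, 48, 47. Grand total N = 230.
Expected counts (row total × column total / N):
  Candidate A, District 1: 146×84/230 = 53.3217
  Candidate A, District 2: 146×51/230 = 32.3739
  Candidate A, District 3: 146×48/230 = 30.4696
  Candidate A, District 4: 146×47/230 = 29.8348
  Candidate B, District 1: 84×84/230 = 30.6783
  Candidate B, District 2: 84×51/230 = 18.6261
  Candidate B, District 3: 84×48/230 = 17.5304
  Candidate B, District 4: 84×47/230 = 17.1652
Contributions (O − E)²/E:
  (40 − 53.3217)²/53.3217 = 3.3282
  (40 − 32.3739)²/32.3739 = 1.7964
  (27 − 30.4696)²/30.4696 = 0.3951
  (39 − 29.8348)²/29.8348 = 2.8155
  (44 − 30.6783)²/30.6783 = 5.7848
  (11 − 18.6261)²/18.6261 = 3.1224
  (21 − 17.5304)²/17.5304 = 0.6867
  (8 − 17.1652)²/17.1652 = 4.8937
χ² = 3.3282 + 1.7964 + 0.3951 + 2.8155 + 5.7848 + 3.1224 + 0.6867 + 4.8937 = 22.82
df = (2−1)(4−1) = 3. Since 22.82 > 6.251, reject the null hypothesis of independence at α = 0.1.

22.82; reject H₀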